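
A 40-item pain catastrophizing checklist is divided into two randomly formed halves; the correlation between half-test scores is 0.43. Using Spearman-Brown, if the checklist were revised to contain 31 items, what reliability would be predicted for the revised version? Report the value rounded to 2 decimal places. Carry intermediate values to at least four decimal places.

0.54

Full-test reliability from the split-half r: r_full = 2(0.43)/(1 + 0.43) = 0.6014
Then adjust to 31 items: n = 31/40 = 0.7750
r_new = n·r_full / (1 + (n − 1)·r_full) = 0.4661 / 0.8647 ≈ 0.5390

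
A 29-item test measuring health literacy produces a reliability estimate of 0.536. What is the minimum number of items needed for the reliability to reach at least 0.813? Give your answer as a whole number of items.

110

Spearman-Brown solved for the length factor n:
n = r*(1 − r) / [ r (1 − r*) ]
n = [0.813 × 0.464] / [0.536 × 0.187]
  = 0.377232 / 0.100232 = 3.7636
So the test needs 3.7636 × 29 ≈ 109.14 items; rounding up, 110.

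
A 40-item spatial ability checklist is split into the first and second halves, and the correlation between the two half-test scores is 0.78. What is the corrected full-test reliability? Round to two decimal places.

The full test is twice the length of either half (n = 2).
r_full = 2(0.78) / (1 + 0.78)
r_full = 1.5600 / 1.7800 ≈ 0.8764

0.88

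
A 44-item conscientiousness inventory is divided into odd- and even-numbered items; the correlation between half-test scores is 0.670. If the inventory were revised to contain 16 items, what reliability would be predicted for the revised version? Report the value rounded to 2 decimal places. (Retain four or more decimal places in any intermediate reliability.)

0.60

Spearman-Brown correction (n = 2): r_full = 2·0.670/(1 + 0.670) = 0.8024
Then adjust to 16 items: n = 16/44 = 0.3636
r_new = n·r_full / (1 + (n − 1)·r_full) = 0.2918 / 0.4894 ≈ 0.5962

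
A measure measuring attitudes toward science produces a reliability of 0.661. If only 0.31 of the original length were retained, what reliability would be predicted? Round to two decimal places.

0.38

r_new = (0.31 × 0.661) / (1 + (0.31 − 1) × 0.661)
     = 0.2049 / 0.5439 = 0.3767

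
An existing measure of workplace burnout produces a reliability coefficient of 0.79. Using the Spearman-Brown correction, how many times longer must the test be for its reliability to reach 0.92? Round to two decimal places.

n = 0.92 × (1 − 0.79) / [ 0.79 × (1 − 0.92) ]
n = 0.1932 / 0.0632 ≈ 3.0570

3.06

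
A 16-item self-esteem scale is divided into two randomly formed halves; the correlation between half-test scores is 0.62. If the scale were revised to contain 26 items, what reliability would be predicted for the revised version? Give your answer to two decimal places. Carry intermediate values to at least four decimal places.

0.84

Spearman-Brown correction (n = 2): r_full = 2·0.62/(1 + 0.62) = 0.7654
Then adjust to 26 items: n = 26/16 = 1.6250
r_new = n·r_full / (1 + (n − 1)·r_full) = 1.2438 / 1.4784 ≈ 0.8413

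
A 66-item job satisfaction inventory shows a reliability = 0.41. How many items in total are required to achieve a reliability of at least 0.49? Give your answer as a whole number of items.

n = 0.49 × (1 − 0.41) / [ 0.41 × (1 − 0.49) ]
n = 0.2891 / 0.2091 ≈ 1.3826
So the test needs 1.3826 × 66 ≈ 91.25 items; rounding up, 92.

92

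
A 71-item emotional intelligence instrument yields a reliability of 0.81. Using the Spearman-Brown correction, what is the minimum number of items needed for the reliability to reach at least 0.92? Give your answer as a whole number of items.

192

Rearranging the Spearman-Brown formula for n,
n = r_target (1 − r_old) / [ r_old (1 − r_target) ]
n = [0.92 × 0.19] / [0.81 × 0.08]
n = 0.1748 / 0.0648 ≈ 2.6975
So the test needs 2.6975 × 71 ≈ 191.52 items; rounding up, 192.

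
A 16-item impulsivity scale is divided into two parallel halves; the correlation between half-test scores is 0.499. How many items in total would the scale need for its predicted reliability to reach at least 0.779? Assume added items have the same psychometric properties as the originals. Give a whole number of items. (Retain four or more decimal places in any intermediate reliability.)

Corrected full-test reliability: r_full = 2 × 0.499 / (1 + 0.499) ≈ 0.6658
Solve Spearman-Brown for n: n = 0.779(1 − 0.6658) / [0.6658(1 − 0.779)] = 1.7693
Required items = 1.7693 × 16 = 28.31, so 29 items.

29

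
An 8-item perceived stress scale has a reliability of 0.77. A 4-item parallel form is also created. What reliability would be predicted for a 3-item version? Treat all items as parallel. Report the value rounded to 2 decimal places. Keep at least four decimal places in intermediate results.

Only the ratio of lengths matters: n = 3/8 = 0.3750
r_{3} = n·r / (1 + (n − 1)·r) = 0.2888 / 0.5188 ≈ 0.5567

0.56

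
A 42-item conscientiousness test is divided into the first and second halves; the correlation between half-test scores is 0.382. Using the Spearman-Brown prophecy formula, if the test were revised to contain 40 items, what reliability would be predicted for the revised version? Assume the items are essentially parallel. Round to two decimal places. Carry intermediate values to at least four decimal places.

0.54

First correct the split-half correlation to full-test reliability: r_full = 2 × 0.382 / (1 + 0.382) ≈ 0.5528
Then adjust to 40 items: n = 40/42 = 0.9524
r_new = n·r_full / (1 + (n − 1)·r_full) = 0.5265 / 0.9737 ≈ 0.5407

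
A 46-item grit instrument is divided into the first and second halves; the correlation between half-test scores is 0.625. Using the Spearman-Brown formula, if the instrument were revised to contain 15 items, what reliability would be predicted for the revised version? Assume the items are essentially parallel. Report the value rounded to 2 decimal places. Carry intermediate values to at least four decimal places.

0.52

First correct the split-half correlation to full-test reliability: r_full = 2 × 0.625 / (1 + 0.625) ≈ 0.7692
Then adjust to 15 items: n = 15/46 = 0.3261
r_new = n·r_full / (1 + (n − 1)·r_full) = 0.2508 / 0.4816 ≈ 0.5208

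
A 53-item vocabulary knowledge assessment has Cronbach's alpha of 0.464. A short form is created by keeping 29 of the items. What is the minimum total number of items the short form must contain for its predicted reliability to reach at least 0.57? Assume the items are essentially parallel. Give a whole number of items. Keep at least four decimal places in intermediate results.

82

Short-form reliability: n = 29/53 = 0.5472; r_29 = n·r/(1+(n−1)r) ≈ 0.3214
Then solve for n' with r_old = 0.3214, r_target = 0.57: n' = 0.57(1 − 0.3214)/[0.3214(1 − 0.57)] = 2.7988
Items = 2.7988 × 29 ≈ 81.17 → 82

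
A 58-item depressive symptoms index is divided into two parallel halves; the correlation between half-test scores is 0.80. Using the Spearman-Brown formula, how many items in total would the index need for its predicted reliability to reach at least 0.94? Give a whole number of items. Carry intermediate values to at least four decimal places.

Corrected full-test reliability: r_full = 2 × 0.80 / (1 + 0.80) ≈ 0.8889
n = r_tgt(1 − r_full) / [r_full(1 − r_tgt)] = 0.94 × 0.1111 / (0.8889 × 0.06) ≈ 1.9581
Required items = 1.9581 × 58 = 113.57, so 114 items.

114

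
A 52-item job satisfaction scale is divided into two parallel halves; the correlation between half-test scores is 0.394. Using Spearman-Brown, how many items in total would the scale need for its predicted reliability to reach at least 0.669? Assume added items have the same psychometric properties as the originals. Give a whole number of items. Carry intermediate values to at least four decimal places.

81

r_full = 2(0.394)/(1 + 0.394) = 0.5653
Solve Spearman-Brown for n: n = 0.669(1 − 0.5653) / [0.5653(1 − 0.669)] = 1.5542
Required items = 1.5542 × 52 = 80.82, so 81 items.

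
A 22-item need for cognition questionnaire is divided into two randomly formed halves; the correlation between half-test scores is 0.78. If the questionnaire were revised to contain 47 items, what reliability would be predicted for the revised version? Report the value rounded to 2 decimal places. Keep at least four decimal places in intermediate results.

0.94

Full-test reliability from the split-half r: r_full = 2(0.78)/(1 + 0.78) = 0.8764
Then adjust to 47 items: n = 47/22 = 2.1364
r_new = n·r_full / (1 + (n − 1)·r_full) = 1.8723 / 1.9959 ≈ 0.9381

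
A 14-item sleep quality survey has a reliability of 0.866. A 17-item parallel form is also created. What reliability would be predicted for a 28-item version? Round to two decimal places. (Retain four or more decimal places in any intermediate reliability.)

Only the ratio of lengths matters: n = 28/14 = 2.0000
r_{28} = n·r / (1 + (n − 1)·r) = 1.7320 / 1.8660 ≈ 0.9282

0.93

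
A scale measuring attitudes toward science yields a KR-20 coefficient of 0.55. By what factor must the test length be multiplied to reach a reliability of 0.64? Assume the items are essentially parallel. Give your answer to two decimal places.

1.45

Invert Spearman-Brown to solve for n:
n = r*(1 − r) / [ r (1 − r*) ]
n = 0.64 × (1 − 0.55) / [ 0.55 × (1 − 0.64) ]
  = 0.2880 / 0.1980 = 1.4545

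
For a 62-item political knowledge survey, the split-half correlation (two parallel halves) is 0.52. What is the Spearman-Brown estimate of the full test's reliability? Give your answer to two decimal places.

The full test is twice the length of either half (n = 2).
r_full = 2(0.52) / (1 + 0.52)
       = 1.0400 / 1.5200 = 0.6842

0.68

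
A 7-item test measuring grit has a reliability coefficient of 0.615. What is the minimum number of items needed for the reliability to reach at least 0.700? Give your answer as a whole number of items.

n = 0.700 × (1 − 0.615) / [ 0.615 × (1 − 0.700) ]
  = 0.269500 / 0.184500 = 1.4607
Items needed = n × 7 = 1.4607 × 7 ≈ 10.22 → round up to 11

11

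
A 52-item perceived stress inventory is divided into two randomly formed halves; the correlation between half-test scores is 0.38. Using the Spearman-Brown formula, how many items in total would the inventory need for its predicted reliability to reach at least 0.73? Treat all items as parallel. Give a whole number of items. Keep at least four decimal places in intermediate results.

Corrected full-test reliability: r_full = 2 × 0.38 / (1 + 0.38) ≈ 0.5507
n = r_tgt(1 − r_full) / [r_full(1 − r_tgt)] = 0.73 × 0.4493 / (0.5507 × 0.27) ≈ 2.2059
Items = 2.2059 × 52 ≈ 114.71 → 115

115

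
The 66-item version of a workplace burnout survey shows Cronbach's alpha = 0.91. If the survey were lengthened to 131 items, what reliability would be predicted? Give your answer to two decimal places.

Length ratio n = 131/66 = 1.9848
r_new = (1.9848 × 0.91) / (1 + (1.9848 − 1) × 0.91)
     = 1.8062 / 1.8962 = 0.9525

0.95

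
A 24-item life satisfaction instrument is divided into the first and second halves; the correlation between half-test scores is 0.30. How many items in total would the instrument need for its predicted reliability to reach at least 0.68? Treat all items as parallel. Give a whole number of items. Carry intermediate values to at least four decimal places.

60

Corrected full-test reliability: r_full = 2 × 0.30 / (1 + 0.30) ≈ 0.4615
Solve Spearman-Brown for n: n = 0.68(1 − 0.4615) / [0.4615(1 − 0.68)] = 2.4796
Items = 2.4796 × 24 ≈ 59.51 → 60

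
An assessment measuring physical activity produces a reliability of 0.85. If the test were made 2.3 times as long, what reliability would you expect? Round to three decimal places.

0.929

Apply the Spearman-Brown prophecy formula, r' = nr / [1 + (n − 1)r]:
r_new = (2.3 × 0.85) / (1 + (2.3 − 1) × 0.85)
     = 1.9550 / 2.1050 = 0.9287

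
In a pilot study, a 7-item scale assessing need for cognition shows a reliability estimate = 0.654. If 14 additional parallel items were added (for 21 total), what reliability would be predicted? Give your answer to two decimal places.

n = 21/7 = 3
r_new = (3 × 0.654) / (1 + (3 − 1) × 0.654)
r_new = 1.9620 / 2.3080 ≈ 0.8501

0.85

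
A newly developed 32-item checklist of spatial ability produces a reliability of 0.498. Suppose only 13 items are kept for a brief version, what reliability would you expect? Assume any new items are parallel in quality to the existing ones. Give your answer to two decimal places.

0.29

The new length is 13/32 = 0.4062 times the old.
r_new = (0.4062 × 0.498) / (1 + (0.4062 − 1) × 0.498)
r_new = 0.2023 / 0.7043 ≈ 0.2872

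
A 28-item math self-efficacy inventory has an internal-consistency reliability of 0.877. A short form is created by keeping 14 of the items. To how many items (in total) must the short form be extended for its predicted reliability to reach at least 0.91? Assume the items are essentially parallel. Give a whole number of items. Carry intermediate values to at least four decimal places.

40

First, r for the 14-item form: n = 14/28 = 0.5000, so r_14 = 0.5000·0.877/(1 + (0.5000 − 1)·0.877) = 0.7809
Length factor from the short form to reach 0.91: n' = 0.91(1 − 0.7809) / [0.7809(1 − 0.91)] ≈ 2.8369
Total items = 2.8369 × 14 = 39.72, rounded up to 40.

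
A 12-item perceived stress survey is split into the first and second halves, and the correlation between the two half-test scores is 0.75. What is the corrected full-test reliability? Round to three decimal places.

0.857

The full test is twice the length of either half (n = 2).
r_full = 2(0.75) / (1 + 0.75)
r_full = 1.5000 / 1.7500 ≈ 0.8571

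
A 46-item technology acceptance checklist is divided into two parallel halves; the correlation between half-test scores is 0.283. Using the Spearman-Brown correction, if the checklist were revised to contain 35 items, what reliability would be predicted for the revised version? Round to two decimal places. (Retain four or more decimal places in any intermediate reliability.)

0.38

Full-test reliability from the split-half r: r_full = 2(0.283)/(1 + 0.283) = 0.4412
Length factor from 46 to 35 items: n = 35/46 = 0.7609
r_new = n·r_full / (1 + (n − 1)·r_full) = 0.3357 / 0.8945 ≈ 0.3753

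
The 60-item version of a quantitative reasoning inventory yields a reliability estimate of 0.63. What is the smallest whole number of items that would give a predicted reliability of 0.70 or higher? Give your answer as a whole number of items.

Rearranging the Spearman-Brown formula for n,
n = r_target (1 − r_old) / [ r_old (1 − r_target) ]
n = 0.70(1 − 0.63) / [0.63(1 − 0.70)]
n = 0.2590 / 0.1890 ≈ 1.3704
So the test needs 1.3704 × 60 ≈ 82.22 items; rounding up, 83.

83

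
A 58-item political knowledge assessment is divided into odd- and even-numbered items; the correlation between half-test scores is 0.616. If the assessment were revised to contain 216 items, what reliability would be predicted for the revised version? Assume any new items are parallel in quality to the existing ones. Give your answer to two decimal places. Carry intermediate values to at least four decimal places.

0.92

First correct the split-half correlation to full-test reliability: r_full = 2 × 0.616 / (1 + 0.616) ≈ 0.7624
Then adjust to 216 items: n = 216/58 = 3.7241
r_new = n·r_full / (1 + (n − 1)·r_full) = 2.8393 / 3.0769 ≈ 0.9228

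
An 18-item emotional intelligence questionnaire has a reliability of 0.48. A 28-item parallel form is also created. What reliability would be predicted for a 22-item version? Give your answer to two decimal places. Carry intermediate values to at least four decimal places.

Only the ratio of lengths matters: n = 22/18 = 1.2222
r_{22} = n·r / (1 + (n − 1)·r) = 0.5867 / 1.1067 ≈ 0.5301

0.53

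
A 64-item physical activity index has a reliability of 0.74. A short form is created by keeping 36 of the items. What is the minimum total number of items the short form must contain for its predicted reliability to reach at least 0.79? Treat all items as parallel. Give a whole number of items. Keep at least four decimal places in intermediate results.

85

First, r for the 36-item form: n = 36/64 = 0.5625, so r_36 = 0.5625·0.74/(1 + (0.5625 − 1)·0.74) = 0.6155
Length factor from the short form to reach 0.79: n' = 0.79(1 − 0.6155) / [0.6155(1 − 0.79)] ≈ 2.3500
Total items = 2.3500 × 36 = 84.60, rounded up to 85.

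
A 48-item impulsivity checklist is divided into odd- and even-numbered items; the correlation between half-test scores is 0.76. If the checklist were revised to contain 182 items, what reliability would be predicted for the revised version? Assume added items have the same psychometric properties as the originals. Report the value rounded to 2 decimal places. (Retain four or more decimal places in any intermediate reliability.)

First correct the split-half correlation to full-test reliability: r_full = 2 × 0.76 / (1 + 0.76) ≈ 0.8636
Length factor from 48 to 182 items: n = 182/48 = 3.7917
r_new = n·r_full / (1 + (n − 1)·r_full) = 3.2745 / 3.4109 ≈ 0.9600

0.96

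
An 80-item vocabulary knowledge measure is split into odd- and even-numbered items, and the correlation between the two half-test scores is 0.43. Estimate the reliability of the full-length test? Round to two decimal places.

r_full = 2(0.43) / (1 + 0.43)
       = 0.8600 / 1.4300 = 0.6014

0.60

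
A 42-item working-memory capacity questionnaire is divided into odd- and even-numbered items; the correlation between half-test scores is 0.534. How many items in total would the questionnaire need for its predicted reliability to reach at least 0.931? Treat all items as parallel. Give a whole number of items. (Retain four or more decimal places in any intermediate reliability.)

248

r_full = 2(0.534)/(1 + 0.534) = 0.6962
Solve Spearman-Brown for n: n = 0.931(1 − 0.6962) / [0.6962(1 − 0.931)] = 5.8878
Required items = 5.8878 × 42 = 247.29, so 248 items.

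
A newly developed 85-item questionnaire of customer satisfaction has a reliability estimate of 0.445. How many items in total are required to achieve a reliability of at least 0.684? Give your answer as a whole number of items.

230

Invert Spearman-Brown to solve for n:
n = r*(1 − r) / [ r (1 − r*) ]
n = 0.684 × (1 − 0.445) / [ 0.445 × (1 − 0.684) ]
  = 0.379620 / 0.140620 = 2.6996
2.6996 × 85 = 229.47 → 230 items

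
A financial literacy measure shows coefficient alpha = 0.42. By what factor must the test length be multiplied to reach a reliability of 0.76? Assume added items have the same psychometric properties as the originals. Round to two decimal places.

4.37

n = [0.76 × 0.58] / [0.42 × 0.24]
n = 0.4408 / 0.1008 ≈ 4.3730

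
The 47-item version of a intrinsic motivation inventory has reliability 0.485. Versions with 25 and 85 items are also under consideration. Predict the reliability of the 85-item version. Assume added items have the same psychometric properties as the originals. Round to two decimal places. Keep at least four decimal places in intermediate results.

The 25-item form is not needed; work directly from the 47-item form with n = 85/47 = 1.8085.
r_{85} = n·r / (1 + (n − 1)·r) = 0.8771 / 1.3921 ≈ 0.6301

0.63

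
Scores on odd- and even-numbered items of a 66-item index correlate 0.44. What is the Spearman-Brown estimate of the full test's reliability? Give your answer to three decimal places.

Apply the Spearman-Brown correction with n = 2:
r_full = 2(0.44) / (1 + 0.44)
       = 0.8800 / 1.4400 = 0.6111

0.611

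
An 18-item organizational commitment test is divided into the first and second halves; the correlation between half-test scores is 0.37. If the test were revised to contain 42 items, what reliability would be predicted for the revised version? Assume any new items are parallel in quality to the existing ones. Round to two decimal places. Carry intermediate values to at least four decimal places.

0.73

Full-test reliability from the split-half r: r_full = 2(0.37)/(1 + 0.37) = 0.5401
Then adjust to 42 items: n = 42/18 = 2.3333
r_new = n·r_full / (1 + (n − 1)·r_full) = 1.2602 / 1.7201 ≈ 0.7326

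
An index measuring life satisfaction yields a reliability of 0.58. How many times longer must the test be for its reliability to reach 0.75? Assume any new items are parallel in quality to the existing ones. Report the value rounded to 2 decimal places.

n = 0.75(1 − 0.58) / [0.58(1 − 0.75)]
  = 0.3150 / 0.1450 = 2.1724

2.17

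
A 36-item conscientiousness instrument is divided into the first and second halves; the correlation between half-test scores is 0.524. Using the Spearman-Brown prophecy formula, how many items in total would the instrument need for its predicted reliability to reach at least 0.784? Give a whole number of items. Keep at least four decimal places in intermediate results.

r_full = 2(0.524)/(1 + 0.524) = 0.6877
Solve Spearman-Brown for n: n = 0.784(1 − 0.6877) / [0.6877(1 − 0.784)] = 1.6483
Required items = 1.6483 × 36 = 59.34, so 60 items.

60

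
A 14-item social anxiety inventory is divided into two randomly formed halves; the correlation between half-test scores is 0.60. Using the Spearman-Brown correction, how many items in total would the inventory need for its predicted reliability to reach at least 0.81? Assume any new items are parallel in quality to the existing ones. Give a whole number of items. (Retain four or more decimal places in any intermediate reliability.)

Corrected full-test reliability: r_full = 2 × 0.60 / (1 + 0.60) ≈ 0.7500
Solve Spearman-Brown for n: n = 0.81(1 − 0.7500) / [0.7500(1 − 0.81)] = 1.4211
Required items = 1.4211 × 14 = 19.90, so 20 items.

20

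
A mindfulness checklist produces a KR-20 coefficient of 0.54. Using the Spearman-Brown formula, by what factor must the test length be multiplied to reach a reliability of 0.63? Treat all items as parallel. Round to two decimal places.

n = 0.63(1 − 0.54) / [0.54(1 − 0.63)]
  = 0.2898 / 0.1998 = 1.4505

1.45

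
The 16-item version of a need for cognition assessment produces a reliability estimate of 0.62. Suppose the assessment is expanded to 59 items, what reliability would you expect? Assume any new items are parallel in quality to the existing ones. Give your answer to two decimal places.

0.86

Length ratio n = 59/16 = 3.6875
Spearman-Brown: r_new = n·r / (1 + (n − 1)·r)
r_new = (3.6875 × 0.62) / (1 + (3.6875 − 1) × 0.62)
r_new = 2.2862 / 2.6662 ≈ 0.8575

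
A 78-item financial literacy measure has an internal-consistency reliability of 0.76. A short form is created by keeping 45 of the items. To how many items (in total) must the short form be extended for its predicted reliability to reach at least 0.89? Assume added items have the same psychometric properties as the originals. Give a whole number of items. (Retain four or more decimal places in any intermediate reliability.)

First, r for the 45-item form: n = 45/78 = 0.5769, so r_45 = 0.5769·0.76/(1 + (0.5769 − 1)·0.76) = 0.6462
Length factor from the short form to reach 0.89: n' = 0.89(1 − 0.6462) / [0.6462(1 − 0.89)] ≈ 4.4298
Total items = 4.4298 × 45 = 199.34, rounded up to 200.

200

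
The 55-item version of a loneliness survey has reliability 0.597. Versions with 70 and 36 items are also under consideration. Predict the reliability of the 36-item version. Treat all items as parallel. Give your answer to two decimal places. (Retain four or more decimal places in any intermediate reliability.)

The 70-item form is not needed; work directly from the 55-item form with n = 36/55 = 0.6545.
r_{36} = n·r / (1 + (n − 1)·r) = 0.3907 / 0.7937 ≈ 0.4923

0.49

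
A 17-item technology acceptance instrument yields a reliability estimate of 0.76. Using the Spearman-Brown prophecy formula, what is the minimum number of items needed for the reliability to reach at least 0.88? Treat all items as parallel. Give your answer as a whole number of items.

40

Rearranging the Spearman-Brown formula for n,
n = r*(1 − r) / [ r (1 − r*) ]
n = 0.88 × (1 − 0.76) / [ 0.76 × (1 − 0.88) ]
  = 0.2112 / 0.0912 = 2.3158
So the test needs 2.3158 × 17 ≈ 39.37 items; rounding up, 40.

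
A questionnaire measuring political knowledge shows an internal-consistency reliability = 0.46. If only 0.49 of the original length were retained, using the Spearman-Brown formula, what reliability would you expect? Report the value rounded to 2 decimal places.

By Spearman-Brown, r_new = n r / (1 + (n − 1) r).
r_new = (0.49 × 0.46) / (1 + (0.49 − 1) × 0.46)
     = 0.2254 / 0.7654 = 0.2945

0.29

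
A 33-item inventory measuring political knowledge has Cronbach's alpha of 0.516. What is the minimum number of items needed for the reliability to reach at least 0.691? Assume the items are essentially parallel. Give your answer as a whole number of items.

n = 0.691 × (1 − 0.516) / [ 0.516 × (1 − 0.691) ]
n = 0.334444 / 0.159444 ≈ 2.0976
So the test needs 2.0976 × 33 ≈ 69.22 items; rounding up, 70.

70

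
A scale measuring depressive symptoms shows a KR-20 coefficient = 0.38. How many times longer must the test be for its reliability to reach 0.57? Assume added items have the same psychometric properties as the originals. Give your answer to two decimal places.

2.16

n = 0.57(1 − 0.38) / [0.38(1 − 0.57)]
n = 0.3534 / 0.1634 ≈ 2.1628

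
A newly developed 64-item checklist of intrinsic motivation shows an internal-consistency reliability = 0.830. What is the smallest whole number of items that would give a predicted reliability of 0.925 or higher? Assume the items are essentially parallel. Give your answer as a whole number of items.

Rearranging the Spearman-Brown formula for n,
n = r_target (1 − r_old) / [ r_old (1 − r_target) ]
n = 0.925 × (1 − 0.830) / [ 0.830 × (1 − 0.925) ]
  = 0.157250 / 0.062250 = 2.5261
2.5261 × 64 = 161.67 → 162 items

162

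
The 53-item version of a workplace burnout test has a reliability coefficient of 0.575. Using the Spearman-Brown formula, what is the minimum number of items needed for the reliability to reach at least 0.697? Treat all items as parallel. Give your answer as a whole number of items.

91

n = 0.697 × (1 − 0.575) / [ 0.575 × (1 − 0.697) ]
  = 0.296225 / 0.174225 = 1.7002
1.7002 × 53 = 90.11 → 91 items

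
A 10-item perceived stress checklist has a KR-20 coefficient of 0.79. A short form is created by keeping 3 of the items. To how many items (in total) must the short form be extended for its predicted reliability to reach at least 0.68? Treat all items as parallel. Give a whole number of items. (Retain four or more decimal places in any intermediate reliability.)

6

First, r for the 3-item form: n = 3/10 = 0.3000, so r_3 = 0.3000·0.79/(1 + (0.3000 − 1)·0.79) = 0.5302
Then solve for n' with r_old = 0.5302, r_target = 0.68: n' = 0.68(1 − 0.5302)/[0.5302(1 − 0.68)] = 1.8829
Items = 1.8829 × 3 ≈ 5.65 → 6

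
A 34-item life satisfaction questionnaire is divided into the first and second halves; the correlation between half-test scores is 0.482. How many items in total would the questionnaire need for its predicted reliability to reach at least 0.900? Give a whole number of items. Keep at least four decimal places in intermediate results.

165

Corrected full-test reliability: r_full = 2 × 0.482 / (1 + 0.482) ≈ 0.6505
n = r_tgt(1 − r_full) / [r_full(1 − r_tgt)] = 0.900 × 0.3495 / (0.6505 × 0.100) ≈ 4.8355
Required items = 4.8355 × 34 = 164.41, so 165 items.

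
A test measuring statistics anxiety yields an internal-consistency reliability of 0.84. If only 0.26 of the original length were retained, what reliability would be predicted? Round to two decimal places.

r_new = 0.26·0.84 / [1 + (0.26 − 1)·0.84]
r_new = 0.2184 / 0.3784 ≈ 0.5772

0.58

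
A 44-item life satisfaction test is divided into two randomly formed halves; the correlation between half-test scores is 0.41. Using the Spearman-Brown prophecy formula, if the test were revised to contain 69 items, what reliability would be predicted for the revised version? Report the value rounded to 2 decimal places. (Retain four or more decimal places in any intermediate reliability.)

First correct the split-half correlation to full-test reliability: r_full = 2 × 0.41 / (1 + 0.41) ≈ 0.5816
Then adjust to 69 items: n = 69/44 = 1.5682
r_new = n·r_full / (1 + (n − 1)·r_full) = 0.9121 / 1.3305 ≈ 0.6855

0.69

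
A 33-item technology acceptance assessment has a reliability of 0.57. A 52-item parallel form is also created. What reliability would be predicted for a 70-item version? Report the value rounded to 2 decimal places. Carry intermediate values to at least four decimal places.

Only the ratio of lengths matters: n = 70/33 = 2.1212
r_{70} = n·r / (1 + (n − 1)·r) = 1.2091 / 1.6391 ≈ 0.7377

0.74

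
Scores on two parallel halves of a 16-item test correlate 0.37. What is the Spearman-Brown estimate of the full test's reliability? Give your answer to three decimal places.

r_full = 2(0.37) / (1 + 0.37)
       = 0.7400 / 1.3700 = 0.5401

0.540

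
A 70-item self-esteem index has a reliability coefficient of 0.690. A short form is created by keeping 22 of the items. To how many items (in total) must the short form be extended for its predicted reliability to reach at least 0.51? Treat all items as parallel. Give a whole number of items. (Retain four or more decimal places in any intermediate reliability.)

First, r for the 22-item form: n = 22/70 = 0.3143, so r_22 = 0.3143·0.690/(1 + (0.3143 − 1)·0.690) = 0.4116
Length factor from the short form to reach 0.51: n' = 0.51(1 − 0.4116) / [0.4116(1 − 0.51)] ≈ 1.4879
Items = 1.4879 × 22 ≈ 32.73 → 33

33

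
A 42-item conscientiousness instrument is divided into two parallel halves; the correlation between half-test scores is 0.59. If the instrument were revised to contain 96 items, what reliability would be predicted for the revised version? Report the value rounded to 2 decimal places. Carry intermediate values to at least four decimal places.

0.87

First correct the split-half correlation to full-test reliability: r_full = 2 × 0.59 / (1 + 0.59) ≈ 0.7421
Then adjust to 96 items: n = 96/42 = 2.2857
r_new = n·r_full / (1 + (n − 1)·r_full) = 1.6962 / 1.9541 ≈ 0.8680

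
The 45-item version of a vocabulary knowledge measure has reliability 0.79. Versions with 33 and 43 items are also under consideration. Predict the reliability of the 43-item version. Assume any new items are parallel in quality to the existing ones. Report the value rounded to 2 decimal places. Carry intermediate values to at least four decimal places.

The 33-item form is not needed; work directly from the 45-item form with n = 43/45 = 0.9556.
r_{43} = n·r / (1 + (n − 1)·r) = 0.7549 / 0.9649 ≈ 0.7824

0.78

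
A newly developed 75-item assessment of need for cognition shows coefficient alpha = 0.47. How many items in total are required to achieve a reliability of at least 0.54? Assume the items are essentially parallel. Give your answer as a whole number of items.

n = 0.54(1 − 0.47) / [0.47(1 − 0.54)]
n = 0.2862 / 0.2162 ≈ 1.3238
1.3238 × 75 = 99.29 → 100 items

100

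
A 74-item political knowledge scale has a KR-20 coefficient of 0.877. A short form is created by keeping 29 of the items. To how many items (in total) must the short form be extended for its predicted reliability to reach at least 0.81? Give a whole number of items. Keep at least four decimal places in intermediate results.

45

Short-form reliability: n = 29/74 = 0.3919; r_29 = n·r/(1+(n−1)r) ≈ 0.7364
Length factor from the short form to reach 0.81: n' = 0.81(1 − 0.7364) / [0.7364(1 − 0.81)] ≈ 1.5260
Total items = 1.5260 × 29 = 44.25, rounded up to 45.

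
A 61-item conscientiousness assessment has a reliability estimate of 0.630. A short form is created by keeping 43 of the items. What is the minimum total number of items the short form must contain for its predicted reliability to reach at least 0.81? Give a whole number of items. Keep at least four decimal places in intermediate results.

First, r for the 43-item form: n = 43/61 = 0.7049, so r_43 = 0.7049·0.630/(1 + (0.7049 − 1)·0.630) = 0.5455
Length factor from the short form to reach 0.81: n' = 0.81(1 − 0.5455) / [0.5455(1 − 0.81)] ≈ 3.5520
Items = 3.5520 × 43 ≈ 152.74 → 153

153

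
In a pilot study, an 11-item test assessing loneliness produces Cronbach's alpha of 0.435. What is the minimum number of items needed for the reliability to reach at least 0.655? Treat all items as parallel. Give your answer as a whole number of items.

n = [0.655 × 0.565] / [0.435 × 0.345]
n = 0.370075 / 0.150075 ≈ 2.4659
So the test needs 2.4659 × 11 ≈ 27.12 items; rounding up, 28.

28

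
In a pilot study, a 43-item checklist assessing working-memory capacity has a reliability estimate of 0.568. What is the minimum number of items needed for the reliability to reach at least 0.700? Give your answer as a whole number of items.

Rearranging the Spearman-Brown formula for n,
n = r*(1 − r) / [ r (1 − r*) ]
n = [0.700 × 0.432] / [0.568 × 0.300]
n = 0.302400 / 0.170400 ≈ 1.7746
Items needed = n × 43 = 1.7746 × 43 ≈ 76.31 → round up to 77

77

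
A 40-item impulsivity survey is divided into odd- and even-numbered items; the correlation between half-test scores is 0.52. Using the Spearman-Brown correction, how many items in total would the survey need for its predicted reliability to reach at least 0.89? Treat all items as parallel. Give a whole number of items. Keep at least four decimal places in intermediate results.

Corrected full-test reliability: r_full = 2 × 0.52 / (1 + 0.52) ≈ 0.6842
Solve Spearman-Brown for n: n = 0.89(1 − 0.6842) / [0.6842(1 − 0.89)] = 3.7344
Required items = 3.7344 × 40 = 149.38, so 150 items.

150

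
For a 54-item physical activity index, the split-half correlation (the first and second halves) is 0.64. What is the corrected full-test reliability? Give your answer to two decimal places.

r_full = 2(0.64) / (1 + 0.64)
r_full = 1.2800 / 1.6400 ≈ 0.7805

0.78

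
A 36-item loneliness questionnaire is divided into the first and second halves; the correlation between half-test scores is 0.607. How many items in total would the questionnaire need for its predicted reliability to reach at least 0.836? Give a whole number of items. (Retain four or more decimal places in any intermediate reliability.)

r_full = 2(0.607)/(1 + 0.607) = 0.7554
n = r_tgt(1 − r_full) / [r_full(1 − r_tgt)] = 0.836 × 0.2446 / (0.7554 × 0.164) ≈ 1.6506
Items = 1.6506 × 36 ≈ 59.42 → 60

60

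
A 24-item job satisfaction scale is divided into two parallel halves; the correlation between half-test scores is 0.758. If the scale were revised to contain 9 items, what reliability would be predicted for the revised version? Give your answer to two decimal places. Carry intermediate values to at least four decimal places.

0.70

First correct the split-half correlation to full-test reliability: r_full = 2 × 0.758 / (1 + 0.758) ≈ 0.8623
Then adjust to 9 items: n = 9/24 = 0.3750
r_new = n·r_full / (1 + (n − 1)·r_full) = 0.3234 / 0.4611 ≈ 0.7014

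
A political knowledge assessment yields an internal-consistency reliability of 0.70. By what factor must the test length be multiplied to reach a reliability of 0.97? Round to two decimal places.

Spearman-Brown solved for the length factor n:
n = r*(1 − r) / [ r (1 − r*) ]
n = [0.97 × 0.30] / [0.70 × 0.03]
n = 0.2910 / 0.0210 ≈ 13.8571

13.86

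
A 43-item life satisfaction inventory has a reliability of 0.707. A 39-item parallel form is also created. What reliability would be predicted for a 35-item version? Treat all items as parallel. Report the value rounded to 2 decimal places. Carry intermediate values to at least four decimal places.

The 39-item form is not needed; work directly from the 43-item form with n = 35/43 = 0.8140.
r_{35} = n·r / (1 + (n − 1)·r) = 0.5755 / 0.8685 ≈ 0.6626

0.66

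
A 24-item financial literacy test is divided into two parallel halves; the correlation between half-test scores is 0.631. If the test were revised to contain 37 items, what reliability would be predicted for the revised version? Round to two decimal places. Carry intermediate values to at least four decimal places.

0.84

First correct the split-half correlation to full-test reliability: r_full = 2 × 0.631 / (1 + 0.631) ≈ 0.7738
Then adjust to 37 items: n = 37/24 = 1.5417
r_new = n·r_full / (1 + (n − 1)·r_full) = 1.1930 / 1.4192 ≈ 0.8406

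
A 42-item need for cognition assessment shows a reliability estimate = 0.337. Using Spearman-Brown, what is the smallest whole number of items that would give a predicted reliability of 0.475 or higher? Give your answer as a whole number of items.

75

Invert Spearman-Brown to solve for n:
n = r*(1 − r) / [ r (1 − r*) ]
n = 0.475(1 − 0.337) / [0.337(1 − 0.475)]
n = 0.314925 / 0.176925 ≈ 1.7800
Items needed = n × 42 = 1.7800 × 42 ≈ 74.76 → round up to 75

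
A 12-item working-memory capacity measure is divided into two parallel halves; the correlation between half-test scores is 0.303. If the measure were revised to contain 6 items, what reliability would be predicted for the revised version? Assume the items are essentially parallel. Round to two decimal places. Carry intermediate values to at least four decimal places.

0.30

Spearman-Brown correction (n = 2): r_full = 2·0.303/(1 + 0.303) = 0.4651
Length factor from 12 to 6 items: n = 6/12 = 0.5000
r_new = n·r_full / (1 + (n − 1)·r_full) = 0.2326 / 0.7674 ≈ 0.3031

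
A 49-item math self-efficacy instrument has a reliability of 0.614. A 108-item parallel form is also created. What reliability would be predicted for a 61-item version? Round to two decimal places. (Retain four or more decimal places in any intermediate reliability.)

Only the ratio of lengths matters: n = 61/49 = 1.2449
r_{61} = n·r / (1 + (n − 1)·r) = 0.7644 / 1.1504 ≈ 0.6645

0.66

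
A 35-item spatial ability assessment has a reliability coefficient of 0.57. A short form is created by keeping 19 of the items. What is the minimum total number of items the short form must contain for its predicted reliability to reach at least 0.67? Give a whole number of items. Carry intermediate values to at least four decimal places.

54

First, r for the 19-item form: n = 19/35 = 0.5429, so r_19 = 0.5429·0.57/(1 + (0.5429 − 1)·0.57) = 0.4185
Then solve for n' with r_old = 0.4185, r_target = 0.67: n' = 0.67(1 − 0.4185)/[0.4185(1 − 0.67)] = 2.8211
Items = 2.8211 × 19 ≈ 53.60 → 54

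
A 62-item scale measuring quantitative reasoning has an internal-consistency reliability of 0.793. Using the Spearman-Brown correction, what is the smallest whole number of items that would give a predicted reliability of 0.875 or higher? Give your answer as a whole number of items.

114

n = [0.875 × 0.207] / [0.793 × 0.125]
  = 0.181125 / 0.099125 = 1.8272
1.8272 × 62 = 113.29 → 114 items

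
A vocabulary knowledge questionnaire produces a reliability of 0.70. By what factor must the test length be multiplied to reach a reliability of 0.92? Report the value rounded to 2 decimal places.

Rearranging the Spearman-Brown formula for n,
n = r_target (1 − r_old) / [ r_old (1 − r_target) ]
n = [0.92 × 0.30] / [0.70 × 0.08]
n = 0.2760 / 0.0560 ≈ 4.9286

4.93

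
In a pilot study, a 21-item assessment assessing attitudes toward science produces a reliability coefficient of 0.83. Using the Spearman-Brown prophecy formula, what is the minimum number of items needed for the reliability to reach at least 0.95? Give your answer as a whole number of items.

82

Invert Spearman-Brown to solve for n:
n = r*(1 − r) / [ r (1 − r*) ]
n = 0.95(1 − 0.83) / [0.83(1 − 0.95)]
n = 0.1615 / 0.0415 ≈ 3.8916
So the test needs 3.8916 × 21 ≈ 81.72 items; rounding up, 82.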